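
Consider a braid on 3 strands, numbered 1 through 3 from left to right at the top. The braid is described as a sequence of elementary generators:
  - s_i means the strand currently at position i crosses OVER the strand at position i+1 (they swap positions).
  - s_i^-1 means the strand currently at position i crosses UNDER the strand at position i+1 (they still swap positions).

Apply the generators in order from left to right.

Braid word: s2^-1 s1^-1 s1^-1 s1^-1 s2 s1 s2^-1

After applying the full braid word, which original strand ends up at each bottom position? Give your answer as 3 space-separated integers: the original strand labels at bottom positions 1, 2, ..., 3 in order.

Answer: 2 1 3

Derivation:
Gen 1 (s2^-1): strand 2 crosses under strand 3. Perm now: [1 3 2]
Gen 2 (s1^-1): strand 1 crosses under strand 3. Perm now: [3 1 2]
Gen 3 (s1^-1): strand 3 crosses under strand 1. Perm now: [1 3 2]
Gen 4 (s1^-1): strand 1 crosses under strand 3. Perm now: [3 1 2]
Gen 5 (s2): strand 1 crosses over strand 2. Perm now: [3 2 1]
Gen 6 (s1): strand 3 crosses over strand 2. Perm now: [2 3 1]
Gen 7 (s2^-1): strand 3 crosses under strand 1. Perm now: [2 1 3]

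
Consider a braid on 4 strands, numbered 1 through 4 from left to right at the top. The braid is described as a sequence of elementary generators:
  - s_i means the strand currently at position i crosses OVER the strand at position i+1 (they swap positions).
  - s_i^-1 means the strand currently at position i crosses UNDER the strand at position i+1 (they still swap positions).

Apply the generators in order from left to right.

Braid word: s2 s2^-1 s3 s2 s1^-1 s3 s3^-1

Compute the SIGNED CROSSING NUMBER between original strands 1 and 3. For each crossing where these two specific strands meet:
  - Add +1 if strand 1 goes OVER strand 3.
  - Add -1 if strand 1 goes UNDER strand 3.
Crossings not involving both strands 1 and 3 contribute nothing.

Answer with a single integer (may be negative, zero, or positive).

Gen 1: crossing 2x3. Both 1&3? no. Sum: 0
Gen 2: crossing 3x2. Both 1&3? no. Sum: 0
Gen 3: crossing 3x4. Both 1&3? no. Sum: 0
Gen 4: crossing 2x4. Both 1&3? no. Sum: 0
Gen 5: crossing 1x4. Both 1&3? no. Sum: 0
Gen 6: crossing 2x3. Both 1&3? no. Sum: 0
Gen 7: crossing 3x2. Both 1&3? no. Sum: 0

Answer: 0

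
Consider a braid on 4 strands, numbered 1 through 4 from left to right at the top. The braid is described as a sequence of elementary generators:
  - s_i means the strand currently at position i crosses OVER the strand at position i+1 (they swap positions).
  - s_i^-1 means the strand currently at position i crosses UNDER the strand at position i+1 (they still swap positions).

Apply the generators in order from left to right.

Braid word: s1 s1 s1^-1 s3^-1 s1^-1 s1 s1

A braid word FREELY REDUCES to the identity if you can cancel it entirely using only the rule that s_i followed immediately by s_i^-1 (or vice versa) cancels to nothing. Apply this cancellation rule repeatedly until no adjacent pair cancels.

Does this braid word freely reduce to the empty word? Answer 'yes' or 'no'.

Gen 1 (s1): push. Stack: [s1]
Gen 2 (s1): push. Stack: [s1 s1]
Gen 3 (s1^-1): cancels prior s1. Stack: [s1]
Gen 4 (s3^-1): push. Stack: [s1 s3^-1]
Gen 5 (s1^-1): push. Stack: [s1 s3^-1 s1^-1]
Gen 6 (s1): cancels prior s1^-1. Stack: [s1 s3^-1]
Gen 7 (s1): push. Stack: [s1 s3^-1 s1]
Reduced word: s1 s3^-1 s1

Answer: no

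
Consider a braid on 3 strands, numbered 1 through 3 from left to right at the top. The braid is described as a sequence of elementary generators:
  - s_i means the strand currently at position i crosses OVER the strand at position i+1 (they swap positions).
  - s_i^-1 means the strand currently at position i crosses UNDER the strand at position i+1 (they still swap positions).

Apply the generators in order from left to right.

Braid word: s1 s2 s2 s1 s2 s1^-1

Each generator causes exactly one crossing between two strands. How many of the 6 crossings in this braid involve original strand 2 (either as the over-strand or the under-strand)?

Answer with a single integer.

Answer: 3

Derivation:
Gen 1: crossing 1x2. Involves strand 2? yes. Count so far: 1
Gen 2: crossing 1x3. Involves strand 2? no. Count so far: 1
Gen 3: crossing 3x1. Involves strand 2? no. Count so far: 1
Gen 4: crossing 2x1. Involves strand 2? yes. Count so far: 2
Gen 5: crossing 2x3. Involves strand 2? yes. Count so far: 3
Gen 6: crossing 1x3. Involves strand 2? no. Count so far: 3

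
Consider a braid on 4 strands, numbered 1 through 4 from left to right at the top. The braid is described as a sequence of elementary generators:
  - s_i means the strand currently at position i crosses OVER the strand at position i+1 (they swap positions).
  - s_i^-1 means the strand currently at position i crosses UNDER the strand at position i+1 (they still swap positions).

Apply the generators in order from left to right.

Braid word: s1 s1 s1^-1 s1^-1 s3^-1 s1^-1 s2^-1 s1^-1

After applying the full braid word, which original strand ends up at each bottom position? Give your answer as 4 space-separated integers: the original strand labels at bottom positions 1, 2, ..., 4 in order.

Answer: 4 2 1 3

Derivation:
Gen 1 (s1): strand 1 crosses over strand 2. Perm now: [2 1 3 4]
Gen 2 (s1): strand 2 crosses over strand 1. Perm now: [1 2 3 4]
Gen 3 (s1^-1): strand 1 crosses under strand 2. Perm now: [2 1 3 4]
Gen 4 (s1^-1): strand 2 crosses under strand 1. Perm now: [1 2 3 4]
Gen 5 (s3^-1): strand 3 crosses under strand 4. Perm now: [1 2 4 3]
Gen 6 (s1^-1): strand 1 crosses under strand 2. Perm now: [2 1 4 3]
Gen 7 (s2^-1): strand 1 crosses under strand 4. Perm now: [2 4 1 3]
Gen 8 (s1^-1): strand 2 crosses under strand 4. Perm now: [4 2 1 3]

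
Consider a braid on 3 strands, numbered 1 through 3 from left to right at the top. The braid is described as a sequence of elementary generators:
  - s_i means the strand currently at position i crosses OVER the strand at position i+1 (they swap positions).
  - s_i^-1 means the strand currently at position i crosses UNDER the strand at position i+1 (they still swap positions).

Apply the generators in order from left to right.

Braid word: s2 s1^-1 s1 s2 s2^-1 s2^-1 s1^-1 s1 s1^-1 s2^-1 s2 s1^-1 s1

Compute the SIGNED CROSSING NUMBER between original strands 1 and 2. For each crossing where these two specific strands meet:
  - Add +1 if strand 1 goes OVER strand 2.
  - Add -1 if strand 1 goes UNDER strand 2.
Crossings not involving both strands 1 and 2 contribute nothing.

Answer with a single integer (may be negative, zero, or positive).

Answer: -1

Derivation:
Gen 1: crossing 2x3. Both 1&2? no. Sum: 0
Gen 2: crossing 1x3. Both 1&2? no. Sum: 0
Gen 3: crossing 3x1. Both 1&2? no. Sum: 0
Gen 4: crossing 3x2. Both 1&2? no. Sum: 0
Gen 5: crossing 2x3. Both 1&2? no. Sum: 0
Gen 6: crossing 3x2. Both 1&2? no. Sum: 0
Gen 7: 1 under 2. Both 1&2? yes. Contrib: -1. Sum: -1
Gen 8: 2 over 1. Both 1&2? yes. Contrib: -1. Sum: -2
Gen 9: 1 under 2. Both 1&2? yes. Contrib: -1. Sum: -3
Gen 10: crossing 1x3. Both 1&2? no. Sum: -3
Gen 11: crossing 3x1. Both 1&2? no. Sum: -3
Gen 12: 2 under 1. Both 1&2? yes. Contrib: +1. Sum: -2
Gen 13: 1 over 2. Both 1&2? yes. Contrib: +1. Sum: -1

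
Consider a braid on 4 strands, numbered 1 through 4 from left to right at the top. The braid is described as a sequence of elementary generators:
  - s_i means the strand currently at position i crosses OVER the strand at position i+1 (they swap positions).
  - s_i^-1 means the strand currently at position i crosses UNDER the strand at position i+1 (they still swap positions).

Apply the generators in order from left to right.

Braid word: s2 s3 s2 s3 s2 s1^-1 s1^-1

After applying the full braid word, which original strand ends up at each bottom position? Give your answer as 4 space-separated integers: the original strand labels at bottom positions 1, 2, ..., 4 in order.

Answer: 1 2 4 3

Derivation:
Gen 1 (s2): strand 2 crosses over strand 3. Perm now: [1 3 2 4]
Gen 2 (s3): strand 2 crosses over strand 4. Perm now: [1 3 4 2]
Gen 3 (s2): strand 3 crosses over strand 4. Perm now: [1 4 3 2]
Gen 4 (s3): strand 3 crosses over strand 2. Perm now: [1 4 2 3]
Gen 5 (s2): strand 4 crosses over strand 2. Perm now: [1 2 4 3]
Gen 6 (s1^-1): strand 1 crosses under strand 2. Perm now: [2 1 4 3]
Gen 7 (s1^-1): strand 2 crosses under strand 1. Perm now: [1 2 4 3]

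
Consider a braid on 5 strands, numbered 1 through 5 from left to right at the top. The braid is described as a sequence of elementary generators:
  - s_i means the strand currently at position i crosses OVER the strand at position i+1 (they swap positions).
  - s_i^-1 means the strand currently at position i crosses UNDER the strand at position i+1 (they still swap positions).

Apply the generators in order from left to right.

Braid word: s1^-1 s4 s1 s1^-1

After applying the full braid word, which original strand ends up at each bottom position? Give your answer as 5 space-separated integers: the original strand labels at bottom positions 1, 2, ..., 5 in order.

Gen 1 (s1^-1): strand 1 crosses under strand 2. Perm now: [2 1 3 4 5]
Gen 2 (s4): strand 4 crosses over strand 5. Perm now: [2 1 3 5 4]
Gen 3 (s1): strand 2 crosses over strand 1. Perm now: [1 2 3 5 4]
Gen 4 (s1^-1): strand 1 crosses under strand 2. Perm now: [2 1 3 5 4]

Answer: 2 1 3 5 4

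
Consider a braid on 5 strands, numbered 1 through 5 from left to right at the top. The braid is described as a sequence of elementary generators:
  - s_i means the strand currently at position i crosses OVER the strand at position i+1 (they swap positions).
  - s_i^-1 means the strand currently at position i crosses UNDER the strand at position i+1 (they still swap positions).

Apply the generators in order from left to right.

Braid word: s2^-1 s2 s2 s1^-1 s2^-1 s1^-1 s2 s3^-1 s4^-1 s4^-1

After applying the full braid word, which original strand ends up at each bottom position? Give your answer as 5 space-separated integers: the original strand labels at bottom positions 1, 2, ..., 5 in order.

Answer: 2 1 4 3 5

Derivation:
Gen 1 (s2^-1): strand 2 crosses under strand 3. Perm now: [1 3 2 4 5]
Gen 2 (s2): strand 3 crosses over strand 2. Perm now: [1 2 3 4 5]
Gen 3 (s2): strand 2 crosses over strand 3. Perm now: [1 3 2 4 5]
Gen 4 (s1^-1): strand 1 crosses under strand 3. Perm now: [3 1 2 4 5]
Gen 5 (s2^-1): strand 1 crosses under strand 2. Perm now: [3 2 1 4 5]
Gen 6 (s1^-1): strand 3 crosses under strand 2. Perm now: [2 3 1 4 5]
Gen 7 (s2): strand 3 crosses over strand 1. Perm now: [2 1 3 4 5]
Gen 8 (s3^-1): strand 3 crosses under strand 4. Perm now: [2 1 4 3 5]
Gen 9 (s4^-1): strand 3 crosses under strand 5. Perm now: [2 1 4 5 3]
Gen 10 (s4^-1): strand 5 crosses under strand 3. Perm now: [2 1 4 3 5]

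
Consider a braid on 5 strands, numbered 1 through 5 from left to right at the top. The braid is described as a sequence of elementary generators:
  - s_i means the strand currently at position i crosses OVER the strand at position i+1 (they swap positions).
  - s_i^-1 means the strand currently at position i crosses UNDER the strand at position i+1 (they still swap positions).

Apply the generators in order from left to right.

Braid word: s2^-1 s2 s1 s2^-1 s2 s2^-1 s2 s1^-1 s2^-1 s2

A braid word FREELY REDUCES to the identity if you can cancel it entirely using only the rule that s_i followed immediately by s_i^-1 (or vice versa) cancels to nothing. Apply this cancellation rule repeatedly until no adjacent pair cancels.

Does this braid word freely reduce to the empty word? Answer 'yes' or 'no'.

Gen 1 (s2^-1): push. Stack: [s2^-1]
Gen 2 (s2): cancels prior s2^-1. Stack: []
Gen 3 (s1): push. Stack: [s1]
Gen 4 (s2^-1): push. Stack: [s1 s2^-1]
Gen 5 (s2): cancels prior s2^-1. Stack: [s1]
Gen 6 (s2^-1): push. Stack: [s1 s2^-1]
Gen 7 (s2): cancels prior s2^-1. Stack: [s1]
Gen 8 (s1^-1): cancels prior s1. Stack: []
Gen 9 (s2^-1): push. Stack: [s2^-1]
Gen 10 (s2): cancels prior s2^-1. Stack: []
Reduced word: (empty)

Answer: yes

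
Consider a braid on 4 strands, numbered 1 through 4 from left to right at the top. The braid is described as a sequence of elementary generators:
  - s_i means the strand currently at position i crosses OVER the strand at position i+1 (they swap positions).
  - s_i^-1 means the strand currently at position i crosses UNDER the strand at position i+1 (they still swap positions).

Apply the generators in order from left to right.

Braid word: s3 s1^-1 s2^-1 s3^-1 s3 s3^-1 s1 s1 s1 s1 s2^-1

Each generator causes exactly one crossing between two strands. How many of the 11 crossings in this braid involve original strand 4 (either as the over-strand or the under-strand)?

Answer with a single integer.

Gen 1: crossing 3x4. Involves strand 4? yes. Count so far: 1
Gen 2: crossing 1x2. Involves strand 4? no. Count so far: 1
Gen 3: crossing 1x4. Involves strand 4? yes. Count so far: 2
Gen 4: crossing 1x3. Involves strand 4? no. Count so far: 2
Gen 5: crossing 3x1. Involves strand 4? no. Count so far: 2
Gen 6: crossing 1x3. Involves strand 4? no. Count so far: 2
Gen 7: crossing 2x4. Involves strand 4? yes. Count so far: 3
Gen 8: crossing 4x2. Involves strand 4? yes. Count so far: 4
Gen 9: crossing 2x4. Involves strand 4? yes. Count so far: 5
Gen 10: crossing 4x2. Involves strand 4? yes. Count so far: 6
Gen 11: crossing 4x3. Involves strand 4? yes. Count so far: 7

Answer: 7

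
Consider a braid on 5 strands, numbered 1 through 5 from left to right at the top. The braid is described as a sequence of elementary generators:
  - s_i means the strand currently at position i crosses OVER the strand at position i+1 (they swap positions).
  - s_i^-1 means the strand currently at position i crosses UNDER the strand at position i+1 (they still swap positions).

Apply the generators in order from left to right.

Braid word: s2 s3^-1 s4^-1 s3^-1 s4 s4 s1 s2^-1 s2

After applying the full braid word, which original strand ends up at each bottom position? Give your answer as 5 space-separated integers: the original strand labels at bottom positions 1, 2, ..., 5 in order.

Gen 1 (s2): strand 2 crosses over strand 3. Perm now: [1 3 2 4 5]
Gen 2 (s3^-1): strand 2 crosses under strand 4. Perm now: [1 3 4 2 5]
Gen 3 (s4^-1): strand 2 crosses under strand 5. Perm now: [1 3 4 5 2]
Gen 4 (s3^-1): strand 4 crosses under strand 5. Perm now: [1 3 5 4 2]
Gen 5 (s4): strand 4 crosses over strand 2. Perm now: [1 3 5 2 4]
Gen 6 (s4): strand 2 crosses over strand 4. Perm now: [1 3 5 4 2]
Gen 7 (s1): strand 1 crosses over strand 3. Perm now: [3 1 5 4 2]
Gen 8 (s2^-1): strand 1 crosses under strand 5. Perm now: [3 5 1 4 2]
Gen 9 (s2): strand 5 crosses over strand 1. Perm now: [3 1 5 4 2]

Answer: 3 1 5 4 2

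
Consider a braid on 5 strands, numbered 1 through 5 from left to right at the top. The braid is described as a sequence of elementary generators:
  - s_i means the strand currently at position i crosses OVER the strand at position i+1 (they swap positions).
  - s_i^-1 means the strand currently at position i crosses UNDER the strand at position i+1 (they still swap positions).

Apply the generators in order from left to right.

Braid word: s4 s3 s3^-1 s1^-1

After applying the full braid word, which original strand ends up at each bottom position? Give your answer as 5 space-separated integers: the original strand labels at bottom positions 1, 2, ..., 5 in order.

Gen 1 (s4): strand 4 crosses over strand 5. Perm now: [1 2 3 5 4]
Gen 2 (s3): strand 3 crosses over strand 5. Perm now: [1 2 5 3 4]
Gen 3 (s3^-1): strand 5 crosses under strand 3. Perm now: [1 2 3 5 4]
Gen 4 (s1^-1): strand 1 crosses under strand 2. Perm now: [2 1 3 5 4]

Answer: 2 1 3 5 4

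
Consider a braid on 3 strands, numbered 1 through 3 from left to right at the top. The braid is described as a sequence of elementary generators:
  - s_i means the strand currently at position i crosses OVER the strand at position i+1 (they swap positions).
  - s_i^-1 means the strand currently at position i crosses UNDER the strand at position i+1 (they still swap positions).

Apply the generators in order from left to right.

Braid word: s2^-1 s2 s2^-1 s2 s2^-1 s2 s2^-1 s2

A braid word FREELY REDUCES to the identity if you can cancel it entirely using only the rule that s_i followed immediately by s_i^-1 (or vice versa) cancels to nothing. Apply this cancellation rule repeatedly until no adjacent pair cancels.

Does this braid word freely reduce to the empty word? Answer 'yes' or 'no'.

Gen 1 (s2^-1): push. Stack: [s2^-1]
Gen 2 (s2): cancels prior s2^-1. Stack: []
Gen 3 (s2^-1): push. Stack: [s2^-1]
Gen 4 (s2): cancels prior s2^-1. Stack: []
Gen 5 (s2^-1): push. Stack: [s2^-1]
Gen 6 (s2): cancels prior s2^-1. Stack: []
Gen 7 (s2^-1): push. Stack: [s2^-1]
Gen 8 (s2): cancels prior s2^-1. Stack: []
Reduced word: (empty)

Answer: yes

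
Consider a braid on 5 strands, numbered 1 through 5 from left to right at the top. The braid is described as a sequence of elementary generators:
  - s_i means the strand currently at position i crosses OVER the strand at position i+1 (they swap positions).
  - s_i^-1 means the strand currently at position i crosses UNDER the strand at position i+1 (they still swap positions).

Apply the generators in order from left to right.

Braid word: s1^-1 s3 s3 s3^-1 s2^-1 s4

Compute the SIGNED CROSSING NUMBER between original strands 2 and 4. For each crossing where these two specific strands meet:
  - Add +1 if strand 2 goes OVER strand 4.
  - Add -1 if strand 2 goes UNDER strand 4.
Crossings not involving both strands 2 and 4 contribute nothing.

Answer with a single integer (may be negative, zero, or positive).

Answer: 0

Derivation:
Gen 1: crossing 1x2. Both 2&4? no. Sum: 0
Gen 2: crossing 3x4. Both 2&4? no. Sum: 0
Gen 3: crossing 4x3. Both 2&4? no. Sum: 0
Gen 4: crossing 3x4. Both 2&4? no. Sum: 0
Gen 5: crossing 1x4. Both 2&4? no. Sum: 0
Gen 6: crossing 3x5. Both 2&4? no. Sum: 0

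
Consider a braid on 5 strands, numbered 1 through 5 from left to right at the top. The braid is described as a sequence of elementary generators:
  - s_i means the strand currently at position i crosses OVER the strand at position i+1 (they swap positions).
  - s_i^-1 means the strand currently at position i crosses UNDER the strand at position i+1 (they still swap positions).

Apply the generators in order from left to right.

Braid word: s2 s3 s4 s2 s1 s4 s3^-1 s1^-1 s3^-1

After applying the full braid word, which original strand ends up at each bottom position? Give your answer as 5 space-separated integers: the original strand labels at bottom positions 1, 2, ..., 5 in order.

Gen 1 (s2): strand 2 crosses over strand 3. Perm now: [1 3 2 4 5]
Gen 2 (s3): strand 2 crosses over strand 4. Perm now: [1 3 4 2 5]
Gen 3 (s4): strand 2 crosses over strand 5. Perm now: [1 3 4 5 2]
Gen 4 (s2): strand 3 crosses over strand 4. Perm now: [1 4 3 5 2]
Gen 5 (s1): strand 1 crosses over strand 4. Perm now: [4 1 3 5 2]
Gen 6 (s4): strand 5 crosses over strand 2. Perm now: [4 1 3 2 5]
Gen 7 (s3^-1): strand 3 crosses under strand 2. Perm now: [4 1 2 3 5]
Gen 8 (s1^-1): strand 4 crosses under strand 1. Perm now: [1 4 2 3 5]
Gen 9 (s3^-1): strand 2 crosses under strand 3. Perm now: [1 4 3 2 5]

Answer: 1 4 3 2 5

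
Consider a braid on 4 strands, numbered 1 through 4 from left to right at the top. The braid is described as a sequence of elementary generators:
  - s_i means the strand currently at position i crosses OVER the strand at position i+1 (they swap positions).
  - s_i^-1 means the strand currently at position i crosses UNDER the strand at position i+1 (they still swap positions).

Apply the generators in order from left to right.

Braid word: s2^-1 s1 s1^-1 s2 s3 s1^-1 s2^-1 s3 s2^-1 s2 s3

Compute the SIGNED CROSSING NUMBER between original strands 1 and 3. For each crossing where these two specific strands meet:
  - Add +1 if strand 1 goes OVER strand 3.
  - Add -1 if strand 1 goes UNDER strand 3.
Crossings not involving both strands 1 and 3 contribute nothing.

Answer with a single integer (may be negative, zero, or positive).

Gen 1: crossing 2x3. Both 1&3? no. Sum: 0
Gen 2: 1 over 3. Both 1&3? yes. Contrib: +1. Sum: 1
Gen 3: 3 under 1. Both 1&3? yes. Contrib: +1. Sum: 2
Gen 4: crossing 3x2. Both 1&3? no. Sum: 2
Gen 5: crossing 3x4. Both 1&3? no. Sum: 2
Gen 6: crossing 1x2. Both 1&3? no. Sum: 2
Gen 7: crossing 1x4. Both 1&3? no. Sum: 2
Gen 8: 1 over 3. Both 1&3? yes. Contrib: +1. Sum: 3
Gen 9: crossing 4x3. Both 1&3? no. Sum: 3
Gen 10: crossing 3x4. Both 1&3? no. Sum: 3
Gen 11: 3 over 1. Both 1&3? yes. Contrib: -1. Sum: 2

Answer: 2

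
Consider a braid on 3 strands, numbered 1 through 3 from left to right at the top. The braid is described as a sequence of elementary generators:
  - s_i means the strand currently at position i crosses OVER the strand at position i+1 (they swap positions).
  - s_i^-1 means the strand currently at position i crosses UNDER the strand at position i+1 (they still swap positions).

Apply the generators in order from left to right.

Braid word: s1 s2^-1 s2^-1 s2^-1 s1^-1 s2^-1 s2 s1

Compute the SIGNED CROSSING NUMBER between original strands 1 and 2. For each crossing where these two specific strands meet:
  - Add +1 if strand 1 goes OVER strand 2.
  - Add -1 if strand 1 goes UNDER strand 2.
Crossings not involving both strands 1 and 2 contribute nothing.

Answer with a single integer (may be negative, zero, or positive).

Gen 1: 1 over 2. Both 1&2? yes. Contrib: +1. Sum: 1
Gen 2: crossing 1x3. Both 1&2? no. Sum: 1
Gen 3: crossing 3x1. Both 1&2? no. Sum: 1
Gen 4: crossing 1x3. Both 1&2? no. Sum: 1
Gen 5: crossing 2x3. Both 1&2? no. Sum: 1
Gen 6: 2 under 1. Both 1&2? yes. Contrib: +1. Sum: 2
Gen 7: 1 over 2. Both 1&2? yes. Contrib: +1. Sum: 3
Gen 8: crossing 3x2. Both 1&2? no. Sum: 3

Answer: 3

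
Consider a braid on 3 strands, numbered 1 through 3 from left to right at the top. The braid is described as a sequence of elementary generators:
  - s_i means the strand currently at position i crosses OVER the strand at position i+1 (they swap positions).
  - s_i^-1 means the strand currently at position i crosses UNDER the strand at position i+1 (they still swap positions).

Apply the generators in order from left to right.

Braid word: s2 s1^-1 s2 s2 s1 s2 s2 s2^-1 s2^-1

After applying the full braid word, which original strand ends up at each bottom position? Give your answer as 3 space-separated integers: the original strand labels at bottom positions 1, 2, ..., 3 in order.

Gen 1 (s2): strand 2 crosses over strand 3. Perm now: [1 3 2]
Gen 2 (s1^-1): strand 1 crosses under strand 3. Perm now: [3 1 2]
Gen 3 (s2): strand 1 crosses over strand 2. Perm now: [3 2 1]
Gen 4 (s2): strand 2 crosses over strand 1. Perm now: [3 1 2]
Gen 5 (s1): strand 3 crosses over strand 1. Perm now: [1 3 2]
Gen 6 (s2): strand 3 crosses over strand 2. Perm now: [1 2 3]
Gen 7 (s2): strand 2 crosses over strand 3. Perm now: [1 3 2]
Gen 8 (s2^-1): strand 3 crosses under strand 2. Perm now: [1 2 3]
Gen 9 (s2^-1): strand 2 crosses under strand 3. Perm now: [1 3 2]

Answer: 1 3 2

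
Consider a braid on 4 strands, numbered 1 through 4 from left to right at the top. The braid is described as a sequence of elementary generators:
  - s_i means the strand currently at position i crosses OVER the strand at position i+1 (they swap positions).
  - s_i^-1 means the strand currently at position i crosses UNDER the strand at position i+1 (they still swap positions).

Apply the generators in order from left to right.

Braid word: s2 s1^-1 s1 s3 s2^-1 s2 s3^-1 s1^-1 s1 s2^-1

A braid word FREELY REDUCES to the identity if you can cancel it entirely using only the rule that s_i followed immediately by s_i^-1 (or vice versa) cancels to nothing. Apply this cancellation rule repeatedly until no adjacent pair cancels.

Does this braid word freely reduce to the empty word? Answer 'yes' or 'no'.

Answer: yes

Derivation:
Gen 1 (s2): push. Stack: [s2]
Gen 2 (s1^-1): push. Stack: [s2 s1^-1]
Gen 3 (s1): cancels prior s1^-1. Stack: [s2]
Gen 4 (s3): push. Stack: [s2 s3]
Gen 5 (s2^-1): push. Stack: [s2 s3 s2^-1]
Gen 6 (s2): cancels prior s2^-1. Stack: [s2 s3]
Gen 7 (s3^-1): cancels prior s3. Stack: [s2]
Gen 8 (s1^-1): push. Stack: [s2 s1^-1]
Gen 9 (s1): cancels prior s1^-1. Stack: [s2]
Gen 10 (s2^-1): cancels prior s2. Stack: []
Reduced word: (empty)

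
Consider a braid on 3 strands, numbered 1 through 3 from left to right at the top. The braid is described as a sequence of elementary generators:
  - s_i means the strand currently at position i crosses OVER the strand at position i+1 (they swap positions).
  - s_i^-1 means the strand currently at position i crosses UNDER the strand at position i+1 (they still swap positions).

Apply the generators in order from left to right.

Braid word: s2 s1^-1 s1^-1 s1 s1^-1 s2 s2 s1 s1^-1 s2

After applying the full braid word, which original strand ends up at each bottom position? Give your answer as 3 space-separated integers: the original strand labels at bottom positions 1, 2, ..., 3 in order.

Gen 1 (s2): strand 2 crosses over strand 3. Perm now: [1 3 2]
Gen 2 (s1^-1): strand 1 crosses under strand 3. Perm now: [3 1 2]
Gen 3 (s1^-1): strand 3 crosses under strand 1. Perm now: [1 3 2]
Gen 4 (s1): strand 1 crosses over strand 3. Perm now: [3 1 2]
Gen 5 (s1^-1): strand 3 crosses under strand 1. Perm now: [1 3 2]
Gen 6 (s2): strand 3 crosses over strand 2. Perm now: [1 2 3]
Gen 7 (s2): strand 2 crosses over strand 3. Perm now: [1 3 2]
Gen 8 (s1): strand 1 crosses over strand 3. Perm now: [3 1 2]
Gen 9 (s1^-1): strand 3 crosses under strand 1. Perm now: [1 3 2]
Gen 10 (s2): strand 3 crosses over strand 2. Perm now: [1 2 3]

Answer: 1 2 3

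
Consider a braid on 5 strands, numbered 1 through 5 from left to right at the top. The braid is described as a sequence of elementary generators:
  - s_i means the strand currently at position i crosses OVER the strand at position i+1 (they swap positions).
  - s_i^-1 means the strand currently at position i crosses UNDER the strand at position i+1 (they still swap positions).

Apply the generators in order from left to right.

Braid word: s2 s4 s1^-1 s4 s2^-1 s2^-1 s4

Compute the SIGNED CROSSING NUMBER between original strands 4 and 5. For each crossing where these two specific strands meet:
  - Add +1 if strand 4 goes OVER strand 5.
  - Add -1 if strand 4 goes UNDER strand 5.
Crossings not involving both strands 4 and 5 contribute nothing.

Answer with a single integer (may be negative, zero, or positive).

Gen 1: crossing 2x3. Both 4&5? no. Sum: 0
Gen 2: 4 over 5. Both 4&5? yes. Contrib: +1. Sum: 1
Gen 3: crossing 1x3. Both 4&5? no. Sum: 1
Gen 4: 5 over 4. Both 4&5? yes. Contrib: -1. Sum: 0
Gen 5: crossing 1x2. Both 4&5? no. Sum: 0
Gen 6: crossing 2x1. Both 4&5? no. Sum: 0
Gen 7: 4 over 5. Both 4&5? yes. Contrib: +1. Sum: 1

Answer: 1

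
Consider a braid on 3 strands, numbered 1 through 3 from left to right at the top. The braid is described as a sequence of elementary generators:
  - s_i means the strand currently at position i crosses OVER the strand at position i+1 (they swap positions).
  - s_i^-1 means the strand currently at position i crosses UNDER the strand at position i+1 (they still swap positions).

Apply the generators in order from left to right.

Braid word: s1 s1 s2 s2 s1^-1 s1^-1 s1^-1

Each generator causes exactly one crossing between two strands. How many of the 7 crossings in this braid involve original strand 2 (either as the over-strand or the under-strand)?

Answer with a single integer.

Answer: 7

Derivation:
Gen 1: crossing 1x2. Involves strand 2? yes. Count so far: 1
Gen 2: crossing 2x1. Involves strand 2? yes. Count so far: 2
Gen 3: crossing 2x3. Involves strand 2? yes. Count so far: 3
Gen 4: crossing 3x2. Involves strand 2? yes. Count so far: 4
Gen 5: crossing 1x2. Involves strand 2? yes. Count so far: 5
Gen 6: crossing 2x1. Involves strand 2? yes. Count so far: 6
Gen 7: crossing 1x2. Involves strand 2? yes. Count so far: 7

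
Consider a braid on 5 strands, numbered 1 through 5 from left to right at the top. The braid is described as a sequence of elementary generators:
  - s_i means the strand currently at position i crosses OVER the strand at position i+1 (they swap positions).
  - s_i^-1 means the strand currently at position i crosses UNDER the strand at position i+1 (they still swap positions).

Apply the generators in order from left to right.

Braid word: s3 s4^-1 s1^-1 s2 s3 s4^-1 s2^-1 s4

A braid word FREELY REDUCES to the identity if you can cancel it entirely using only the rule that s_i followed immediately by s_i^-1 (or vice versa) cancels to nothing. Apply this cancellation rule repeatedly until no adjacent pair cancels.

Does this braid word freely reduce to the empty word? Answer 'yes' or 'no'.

Answer: no

Derivation:
Gen 1 (s3): push. Stack: [s3]
Gen 2 (s4^-1): push. Stack: [s3 s4^-1]
Gen 3 (s1^-1): push. Stack: [s3 s4^-1 s1^-1]
Gen 4 (s2): push. Stack: [s3 s4^-1 s1^-1 s2]
Gen 5 (s3): push. Stack: [s3 s4^-1 s1^-1 s2 s3]
Gen 6 (s4^-1): push. Stack: [s3 s4^-1 s1^-1 s2 s3 s4^-1]
Gen 7 (s2^-1): push. Stack: [s3 s4^-1 s1^-1 s2 s3 s4^-1 s2^-1]
Gen 8 (s4): push. Stack: [s3 s4^-1 s1^-1 s2 s3 s4^-1 s2^-1 s4]
Reduced word: s3 s4^-1 s1^-1 s2 s3 s4^-1 s2^-1 s4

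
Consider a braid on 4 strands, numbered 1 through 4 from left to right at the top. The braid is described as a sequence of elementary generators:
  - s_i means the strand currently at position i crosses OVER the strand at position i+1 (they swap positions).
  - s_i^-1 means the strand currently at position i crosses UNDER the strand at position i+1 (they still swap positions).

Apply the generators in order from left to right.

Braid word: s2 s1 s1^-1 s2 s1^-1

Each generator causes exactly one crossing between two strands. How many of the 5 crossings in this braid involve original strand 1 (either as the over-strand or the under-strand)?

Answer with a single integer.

Gen 1: crossing 2x3. Involves strand 1? no. Count so far: 0
Gen 2: crossing 1x3. Involves strand 1? yes. Count so far: 1
Gen 3: crossing 3x1. Involves strand 1? yes. Count so far: 2
Gen 4: crossing 3x2. Involves strand 1? no. Count so far: 2
Gen 5: crossing 1x2. Involves strand 1? yes. Count so far: 3

Answer: 3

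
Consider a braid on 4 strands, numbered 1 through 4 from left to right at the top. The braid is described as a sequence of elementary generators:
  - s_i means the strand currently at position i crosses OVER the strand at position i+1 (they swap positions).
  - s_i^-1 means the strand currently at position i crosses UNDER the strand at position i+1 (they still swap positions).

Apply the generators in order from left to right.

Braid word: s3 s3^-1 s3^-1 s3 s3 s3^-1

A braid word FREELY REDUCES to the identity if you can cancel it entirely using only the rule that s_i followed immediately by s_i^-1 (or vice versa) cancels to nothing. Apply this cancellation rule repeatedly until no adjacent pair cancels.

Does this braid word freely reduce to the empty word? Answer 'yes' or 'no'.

Gen 1 (s3): push. Stack: [s3]
Gen 2 (s3^-1): cancels prior s3. Stack: []
Gen 3 (s3^-1): push. Stack: [s3^-1]
Gen 4 (s3): cancels prior s3^-1. Stack: []
Gen 5 (s3): push. Stack: [s3]
Gen 6 (s3^-1): cancels prior s3. Stack: []
Reduced word: (empty)

Answer: yes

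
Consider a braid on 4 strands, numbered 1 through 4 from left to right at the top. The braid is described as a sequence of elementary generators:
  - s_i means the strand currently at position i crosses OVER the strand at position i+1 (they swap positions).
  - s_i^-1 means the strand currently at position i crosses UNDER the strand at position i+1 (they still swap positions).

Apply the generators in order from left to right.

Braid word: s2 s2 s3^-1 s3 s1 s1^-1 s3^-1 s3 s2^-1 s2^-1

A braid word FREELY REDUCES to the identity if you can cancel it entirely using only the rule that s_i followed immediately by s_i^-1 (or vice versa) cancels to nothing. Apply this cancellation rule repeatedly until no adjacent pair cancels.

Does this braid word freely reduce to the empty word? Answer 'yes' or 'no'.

Gen 1 (s2): push. Stack: [s2]
Gen 2 (s2): push. Stack: [s2 s2]
Gen 3 (s3^-1): push. Stack: [s2 s2 s3^-1]
Gen 4 (s3): cancels prior s3^-1. Stack: [s2 s2]
Gen 5 (s1): push. Stack: [s2 s2 s1]
Gen 6 (s1^-1): cancels prior s1. Stack: [s2 s2]
Gen 7 (s3^-1): push. Stack: [s2 s2 s3^-1]
Gen 8 (s3): cancels prior s3^-1. Stack: [s2 s2]
Gen 9 (s2^-1): cancels prior s2. Stack: [s2]
Gen 10 (s2^-1): cancels prior s2. Stack: []
Reduced word: (empty)

Answer: yes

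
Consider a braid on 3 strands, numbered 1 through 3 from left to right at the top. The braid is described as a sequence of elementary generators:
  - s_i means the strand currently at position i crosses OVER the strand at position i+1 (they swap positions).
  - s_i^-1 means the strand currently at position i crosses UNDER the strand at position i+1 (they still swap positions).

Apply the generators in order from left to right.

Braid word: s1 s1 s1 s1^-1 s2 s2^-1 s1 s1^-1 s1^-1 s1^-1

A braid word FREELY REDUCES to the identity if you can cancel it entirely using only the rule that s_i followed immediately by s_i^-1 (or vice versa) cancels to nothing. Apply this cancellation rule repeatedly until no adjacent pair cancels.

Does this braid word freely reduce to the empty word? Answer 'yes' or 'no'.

Answer: yes

Derivation:
Gen 1 (s1): push. Stack: [s1]
Gen 2 (s1): push. Stack: [s1 s1]
Gen 3 (s1): push. Stack: [s1 s1 s1]
Gen 4 (s1^-1): cancels prior s1. Stack: [s1 s1]
Gen 5 (s2): push. Stack: [s1 s1 s2]
Gen 6 (s2^-1): cancels prior s2. Stack: [s1 s1]
Gen 7 (s1): push. Stack: [s1 s1 s1]
Gen 8 (s1^-1): cancels prior s1. Stack: [s1 s1]
Gen 9 (s1^-1): cancels prior s1. Stack: [s1]
Gen 10 (s1^-1): cancels prior s1. Stack: []
Reduced word: (empty)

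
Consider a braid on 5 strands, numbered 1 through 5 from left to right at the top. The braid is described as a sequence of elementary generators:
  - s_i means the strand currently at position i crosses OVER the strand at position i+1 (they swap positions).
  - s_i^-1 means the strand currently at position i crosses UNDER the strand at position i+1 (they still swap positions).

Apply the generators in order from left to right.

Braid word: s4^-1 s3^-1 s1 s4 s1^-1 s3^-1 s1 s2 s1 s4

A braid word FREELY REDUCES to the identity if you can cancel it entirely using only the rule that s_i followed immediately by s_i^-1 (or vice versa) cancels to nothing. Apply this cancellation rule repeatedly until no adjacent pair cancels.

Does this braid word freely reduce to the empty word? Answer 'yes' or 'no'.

Answer: no

Derivation:
Gen 1 (s4^-1): push. Stack: [s4^-1]
Gen 2 (s3^-1): push. Stack: [s4^-1 s3^-1]
Gen 3 (s1): push. Stack: [s4^-1 s3^-1 s1]
Gen 4 (s4): push. Stack: [s4^-1 s3^-1 s1 s4]
Gen 5 (s1^-1): push. Stack: [s4^-1 s3^-1 s1 s4 s1^-1]
Gen 6 (s3^-1): push. Stack: [s4^-1 s3^-1 s1 s4 s1^-1 s3^-1]
Gen 7 (s1): push. Stack: [s4^-1 s3^-1 s1 s4 s1^-1 s3^-1 s1]
Gen 8 (s2): push. Stack: [s4^-1 s3^-1 s1 s4 s1^-1 s3^-1 s1 s2]
Gen 9 (s1): push. Stack: [s4^-1 s3^-1 s1 s4 s1^-1 s3^-1 s1 s2 s1]
Gen 10 (s4): push. Stack: [s4^-1 s3^-1 s1 s4 s1^-1 s3^-1 s1 s2 s1 s4]
Reduced word: s4^-1 s3^-1 s1 s4 s1^-1 s3^-1 s1 s2 s1 s4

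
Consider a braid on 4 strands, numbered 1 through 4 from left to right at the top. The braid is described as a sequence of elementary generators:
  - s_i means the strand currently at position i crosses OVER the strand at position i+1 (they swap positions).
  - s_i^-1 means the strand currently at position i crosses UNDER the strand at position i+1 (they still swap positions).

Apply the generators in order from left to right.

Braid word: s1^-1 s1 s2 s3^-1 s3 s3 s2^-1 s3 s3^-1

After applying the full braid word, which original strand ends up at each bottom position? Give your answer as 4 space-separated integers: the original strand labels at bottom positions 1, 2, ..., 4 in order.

Answer: 1 4 3 2

Derivation:
Gen 1 (s1^-1): strand 1 crosses under strand 2. Perm now: [2 1 3 4]
Gen 2 (s1): strand 2 crosses over strand 1. Perm now: [1 2 3 4]
Gen 3 (s2): strand 2 crosses over strand 3. Perm now: [1 3 2 4]
Gen 4 (s3^-1): strand 2 crosses under strand 4. Perm now: [1 3 4 2]
Gen 5 (s3): strand 4 crosses over strand 2. Perm now: [1 3 2 4]
Gen 6 (s3): strand 2 crosses over strand 4. Perm now: [1 3 4 2]
Gen 7 (s2^-1): strand 3 crosses under strand 4. Perm now: [1 4 3 2]
Gen 8 (s3): strand 3 crosses over strand 2. Perm now: [1 4 2 3]
Gen 9 (s3^-1): strand 2 crosses under strand 3. Perm now: [1 4 3 2]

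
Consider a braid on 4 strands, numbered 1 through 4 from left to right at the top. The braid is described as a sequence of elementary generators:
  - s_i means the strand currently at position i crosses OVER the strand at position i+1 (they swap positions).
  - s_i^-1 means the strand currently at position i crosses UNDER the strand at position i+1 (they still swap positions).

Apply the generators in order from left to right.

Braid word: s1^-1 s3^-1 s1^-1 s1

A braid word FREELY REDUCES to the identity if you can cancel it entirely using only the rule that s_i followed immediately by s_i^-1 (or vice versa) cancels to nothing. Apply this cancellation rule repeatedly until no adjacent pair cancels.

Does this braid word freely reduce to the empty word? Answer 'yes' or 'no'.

Gen 1 (s1^-1): push. Stack: [s1^-1]
Gen 2 (s3^-1): push. Stack: [s1^-1 s3^-1]
Gen 3 (s1^-1): push. Stack: [s1^-1 s3^-1 s1^-1]
Gen 4 (s1): cancels prior s1^-1. Stack: [s1^-1 s3^-1]
Reduced word: s1^-1 s3^-1

Answer: no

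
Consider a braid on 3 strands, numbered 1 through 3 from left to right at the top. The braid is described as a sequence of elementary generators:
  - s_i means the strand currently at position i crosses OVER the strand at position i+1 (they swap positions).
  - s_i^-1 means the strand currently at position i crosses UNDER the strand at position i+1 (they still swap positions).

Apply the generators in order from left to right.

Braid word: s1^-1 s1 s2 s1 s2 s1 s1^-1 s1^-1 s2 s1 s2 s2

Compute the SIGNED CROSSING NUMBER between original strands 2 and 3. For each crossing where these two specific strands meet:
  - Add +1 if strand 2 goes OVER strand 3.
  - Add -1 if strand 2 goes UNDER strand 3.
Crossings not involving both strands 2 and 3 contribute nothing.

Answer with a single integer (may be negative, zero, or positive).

Answer: 0

Derivation:
Gen 1: crossing 1x2. Both 2&3? no. Sum: 0
Gen 2: crossing 2x1. Both 2&3? no. Sum: 0
Gen 3: 2 over 3. Both 2&3? yes. Contrib: +1. Sum: 1
Gen 4: crossing 1x3. Both 2&3? no. Sum: 1
Gen 5: crossing 1x2. Both 2&3? no. Sum: 1
Gen 6: 3 over 2. Both 2&3? yes. Contrib: -1. Sum: 0
Gen 7: 2 under 3. Both 2&3? yes. Contrib: -1. Sum: -1
Gen 8: 3 under 2. Both 2&3? yes. Contrib: +1. Sum: 0
Gen 9: crossing 3x1. Both 2&3? no. Sum: 0
Gen 10: crossing 2x1. Both 2&3? no. Sum: 0
Gen 11: 2 over 3. Both 2&3? yes. Contrib: +1. Sum: 1
Gen 12: 3 over 2. Both 2&3? yes. Contrib: -1. Sum: 0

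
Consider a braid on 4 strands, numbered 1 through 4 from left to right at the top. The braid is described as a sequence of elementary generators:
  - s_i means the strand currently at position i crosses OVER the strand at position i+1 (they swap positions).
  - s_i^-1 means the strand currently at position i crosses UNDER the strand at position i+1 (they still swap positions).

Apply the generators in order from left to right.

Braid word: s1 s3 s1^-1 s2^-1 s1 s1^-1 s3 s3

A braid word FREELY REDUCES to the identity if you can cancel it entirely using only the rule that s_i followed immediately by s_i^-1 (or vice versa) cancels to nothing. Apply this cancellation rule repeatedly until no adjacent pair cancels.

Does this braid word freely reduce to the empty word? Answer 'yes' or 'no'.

Answer: no

Derivation:
Gen 1 (s1): push. Stack: [s1]
Gen 2 (s3): push. Stack: [s1 s3]
Gen 3 (s1^-1): push. Stack: [s1 s3 s1^-1]
Gen 4 (s2^-1): push. Stack: [s1 s3 s1^-1 s2^-1]
Gen 5 (s1): push. Stack: [s1 s3 s1^-1 s2^-1 s1]
Gen 6 (s1^-1): cancels prior s1. Stack: [s1 s3 s1^-1 s2^-1]
Gen 7 (s3): push. Stack: [s1 s3 s1^-1 s2^-1 s3]
Gen 8 (s3): push. Stack: [s1 s3 s1^-1 s2^-1 s3 s3]
Reduced word: s1 s3 s1^-1 s2^-1 s3 s3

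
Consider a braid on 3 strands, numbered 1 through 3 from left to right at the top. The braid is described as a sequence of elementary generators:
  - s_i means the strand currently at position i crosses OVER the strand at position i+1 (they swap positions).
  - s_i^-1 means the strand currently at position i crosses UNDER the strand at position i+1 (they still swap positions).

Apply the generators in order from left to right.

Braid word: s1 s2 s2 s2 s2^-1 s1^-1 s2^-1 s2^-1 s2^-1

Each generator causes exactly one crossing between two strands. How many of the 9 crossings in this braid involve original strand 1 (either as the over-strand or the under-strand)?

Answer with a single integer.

Answer: 6

Derivation:
Gen 1: crossing 1x2. Involves strand 1? yes. Count so far: 1
Gen 2: crossing 1x3. Involves strand 1? yes. Count so far: 2
Gen 3: crossing 3x1. Involves strand 1? yes. Count so far: 3
Gen 4: crossing 1x3. Involves strand 1? yes. Count so far: 4
Gen 5: crossing 3x1. Involves strand 1? yes. Count so far: 5
Gen 6: crossing 2x1. Involves strand 1? yes. Count so far: 6
Gen 7: crossing 2x3. Involves strand 1? no. Count so far: 6
Gen 8: crossing 3x2. Involves strand 1? no. Count so far: 6
Gen 9: crossing 2x3. Involves strand 1? no. Count so far: 6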